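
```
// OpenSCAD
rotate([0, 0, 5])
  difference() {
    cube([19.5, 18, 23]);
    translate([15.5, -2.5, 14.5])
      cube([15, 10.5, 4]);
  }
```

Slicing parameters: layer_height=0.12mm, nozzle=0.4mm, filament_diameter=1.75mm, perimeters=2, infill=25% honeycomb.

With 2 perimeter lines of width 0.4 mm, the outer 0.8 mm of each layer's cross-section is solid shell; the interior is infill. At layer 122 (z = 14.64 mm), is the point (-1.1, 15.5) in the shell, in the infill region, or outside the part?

shell

At z = 14.64 mm: the cube is present — its section is the full 19.5×18 rectangle; the 15×10.5 cube at (15.5, -2.5) contributes its full rectangle; After the difference (first − rest): starting from the 19.5×18 cube, the 15×10.5 cube at (15.5, -2.5) partially overlaps it — only the 32.00 mm² overlap (of its 157.50 mm²) is removed, clipping the outline — 1 connected region; (rotated 5° about Z; rotation is an isometry so areas/perimeters/island counts are preserved). Overall, the cross-section is a single solid region. Undo the 5° rotation: the query point maps to (0.255, 15.537) in the un-rotated model frame. The nearest boundary edge runs (0.00, 0.00)→(0.00, 18.00); distance from the point to it = 0.26 mm. The point is inside the cross-section, 0.26 mm from the nearest boundary — within the 0.8 mm shell band (2 × 0.4).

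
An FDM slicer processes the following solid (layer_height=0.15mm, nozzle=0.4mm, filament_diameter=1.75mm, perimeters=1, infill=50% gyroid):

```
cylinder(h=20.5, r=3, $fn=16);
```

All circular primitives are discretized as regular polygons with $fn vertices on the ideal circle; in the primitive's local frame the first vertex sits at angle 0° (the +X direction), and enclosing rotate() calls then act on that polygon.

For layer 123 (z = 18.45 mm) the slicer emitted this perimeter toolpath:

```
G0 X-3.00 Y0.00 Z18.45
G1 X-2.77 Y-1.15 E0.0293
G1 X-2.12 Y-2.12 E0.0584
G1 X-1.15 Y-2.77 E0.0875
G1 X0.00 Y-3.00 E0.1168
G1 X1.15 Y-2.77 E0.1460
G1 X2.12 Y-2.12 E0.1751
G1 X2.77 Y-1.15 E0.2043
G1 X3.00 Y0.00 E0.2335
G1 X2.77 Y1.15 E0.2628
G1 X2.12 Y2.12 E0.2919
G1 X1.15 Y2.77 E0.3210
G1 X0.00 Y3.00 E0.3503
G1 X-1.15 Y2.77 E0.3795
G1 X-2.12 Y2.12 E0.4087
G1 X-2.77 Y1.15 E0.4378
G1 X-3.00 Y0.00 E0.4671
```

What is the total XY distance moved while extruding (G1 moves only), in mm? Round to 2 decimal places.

18.72 mm

Sum the Euclidean lengths of each G1 segment: total = 18.72 mm.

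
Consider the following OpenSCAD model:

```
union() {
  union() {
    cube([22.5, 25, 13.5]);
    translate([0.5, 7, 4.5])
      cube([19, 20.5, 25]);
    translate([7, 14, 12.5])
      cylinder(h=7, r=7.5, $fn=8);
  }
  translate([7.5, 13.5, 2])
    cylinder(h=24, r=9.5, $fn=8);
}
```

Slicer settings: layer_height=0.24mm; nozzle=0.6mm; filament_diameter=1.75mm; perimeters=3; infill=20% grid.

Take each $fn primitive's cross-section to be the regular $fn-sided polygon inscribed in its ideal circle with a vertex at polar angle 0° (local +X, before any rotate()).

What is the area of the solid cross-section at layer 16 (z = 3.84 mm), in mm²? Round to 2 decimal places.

572.16 mm²

At z = 3.84 mm: the cube is present — its section is the full 22.5×25 rectangle (area 562.50 mm²); the cube at (0.5, 7) does not reach this height (z outside [4.5, 29.5]); the cylinder at (7, 14) is not intersected at this z (z outside [12.5, 19.5]); Taking the union: only the 22.5×25 cube is present, so the union is just that shape — area = 562.50 mm²; the r=9.5 cylinder at (7.5, 13.5) contributes a regular 8-gon of circumradius 9.5 (area = (8/2)·9.500²·sin(360°/8) = 255.27 mm²); Combining (union): the regions partially overlap — summed areas 817.77 mm² minus the doubly-counted overlap 245.61 mm² gives 572.16 mm² — area = 572.16 mm². Overall, the cross-section is a single solid region. Net area = 572.16 mm².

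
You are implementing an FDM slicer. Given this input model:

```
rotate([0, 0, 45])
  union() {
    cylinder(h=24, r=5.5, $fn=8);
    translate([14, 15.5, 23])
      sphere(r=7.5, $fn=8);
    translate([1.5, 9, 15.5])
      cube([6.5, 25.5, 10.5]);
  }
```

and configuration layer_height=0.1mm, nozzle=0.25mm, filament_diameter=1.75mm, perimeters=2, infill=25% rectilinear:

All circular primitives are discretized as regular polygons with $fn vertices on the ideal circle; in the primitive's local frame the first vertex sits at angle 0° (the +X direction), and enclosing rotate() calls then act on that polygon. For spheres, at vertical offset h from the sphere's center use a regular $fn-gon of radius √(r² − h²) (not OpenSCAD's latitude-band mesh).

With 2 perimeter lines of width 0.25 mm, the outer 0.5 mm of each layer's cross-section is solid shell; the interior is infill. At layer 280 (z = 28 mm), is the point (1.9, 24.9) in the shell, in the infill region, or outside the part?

At z = 28 mm: the cylinder does not reach this height (z outside [0, 24]); the r=7.5 sphere at (14, 15.5) contributes a regular 8-gon of circumradius √(7.5²−5²) = 5.590; the cube at (1.5, 9) is absent (z outside [15.5, 26]); Merging all regions: only the r=7.5 sphere at (14, 15.5) is present, so the union is just that shape — 1 connected region; (whole slice rotated 45° about Z — lengths, areas and connectivity unchanged). Overall, the cross-section is a single solid region. Undo the 45° rotation: the query point maps to (18.950, 16.263) in the un-rotated model frame. The nearest boundary edge runs (19.59, 15.50)→(17.95, 19.45); distance from the point to it = 0.30 mm. The point is inside the cross-section, 0.30 mm from the nearest boundary — within the 0.5 mm shell band (2 × 0.25).

shell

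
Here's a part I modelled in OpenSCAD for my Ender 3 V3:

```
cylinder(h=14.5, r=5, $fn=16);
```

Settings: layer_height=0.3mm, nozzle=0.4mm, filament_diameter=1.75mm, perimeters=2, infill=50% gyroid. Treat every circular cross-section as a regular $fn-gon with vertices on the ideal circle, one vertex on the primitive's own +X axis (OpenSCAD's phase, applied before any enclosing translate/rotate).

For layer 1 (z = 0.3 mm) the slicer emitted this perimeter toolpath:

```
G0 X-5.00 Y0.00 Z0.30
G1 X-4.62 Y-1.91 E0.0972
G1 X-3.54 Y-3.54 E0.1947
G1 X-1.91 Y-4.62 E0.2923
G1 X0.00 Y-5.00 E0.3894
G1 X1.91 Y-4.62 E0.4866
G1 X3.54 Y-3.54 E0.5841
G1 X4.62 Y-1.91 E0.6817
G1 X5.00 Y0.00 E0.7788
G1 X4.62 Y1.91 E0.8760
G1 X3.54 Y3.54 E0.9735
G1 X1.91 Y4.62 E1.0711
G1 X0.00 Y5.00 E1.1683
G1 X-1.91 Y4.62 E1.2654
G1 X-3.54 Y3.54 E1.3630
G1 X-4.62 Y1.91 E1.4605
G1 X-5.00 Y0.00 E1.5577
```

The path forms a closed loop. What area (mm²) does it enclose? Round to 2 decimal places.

Apply the shoelace formula to the sequence of (X, Y) vertices; enclosed area = 76.57 mm².

76.57 mm²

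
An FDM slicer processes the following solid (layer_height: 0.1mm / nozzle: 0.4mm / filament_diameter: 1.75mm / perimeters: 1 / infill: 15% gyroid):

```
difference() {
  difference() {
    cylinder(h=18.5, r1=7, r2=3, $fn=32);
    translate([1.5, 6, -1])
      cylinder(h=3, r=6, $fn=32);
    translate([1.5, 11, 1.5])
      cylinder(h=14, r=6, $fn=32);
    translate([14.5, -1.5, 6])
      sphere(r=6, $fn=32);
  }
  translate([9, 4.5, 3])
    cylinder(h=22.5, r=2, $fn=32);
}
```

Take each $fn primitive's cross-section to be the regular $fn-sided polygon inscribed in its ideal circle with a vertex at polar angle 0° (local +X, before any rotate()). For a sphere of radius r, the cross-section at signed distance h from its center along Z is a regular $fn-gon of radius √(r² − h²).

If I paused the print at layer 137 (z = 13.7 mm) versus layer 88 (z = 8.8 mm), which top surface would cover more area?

Layer 137 (z = 13.7): the cone contributes a regular 32-gon of circumradius 4.038 (interpolated between r1=7 and r2=3 at t=0.741) (area = (32/2)·4.038²·sin(360°/32) = 50.89 mm²); the cylinder at (1.5, 6) is absent (z outside [-1, 2]); the r=6 cylinder at (1.5, 11) gives a regular 32-gon of circumradius 6 (constant along its height) (area = (32/2)·6.000²·sin(360°/32) = 112.37 mm²); the sphere at (14.5, -1.5) is absent (|z−center|=7.700 > r=6); Taking the first minus the rest: starting from the cone (50.89 mm²), the r=6 cylinder at (1.5, 11) misses the remaining region (no effect) — area = 50.89 mm²; the r=2 cylinder at (9, 4.5) contributes a regular 32-gon of circumradius 2 (area = (32/2)·2.000²·sin(360°/32) = 12.49 mm²); Subtracting the remaining from the first: starting from the result so far (50.89 mm²), the r=2 cylinder at (9, 4.5) misses the remaining region (no effect) — area = 50.89 mm². So its area = 50.89 mm². Layer 88 (z = 8.8): the cone: at t=0.476 of its height the radius interpolates to r₁+(r₂−r₁)t = 5.097, giving a regular 32-gon of that circumradius (area = (32/2)·5.097²·sin(360°/32) = 81.10 mm²); the cylinder at (1.5, 6) is absent (z outside [-1, 2]); the r=6 cylinder at (1.5, 11) contributes a regular 32-gon of circumradius 6 (area = (32/2)·6.000²·sin(360°/32) = 112.37 mm²); the sphere at (14.5, -1.5): section is a regular 32-gon, circumradius = √(r²−h²) = √(6²−2.8²) = 5.307 (area = (32/2)·5.307²·sin(360°/32) = 87.90 mm²); Subtracting the remaining from the first: starting from the cone (81.10 mm²), the r=6 cylinder at (1.5, 11) misses the remaining region (no effect); the r=6 sphere at (14.5, -1.5) misses the remaining region (no effect) — area = 81.10 mm²; the r=2 cylinder at (9, 4.5) contributes a regular 32-gon of circumradius 2 (area = (32/2)·2.000²·sin(360°/32) = 12.49 mm²); Subtracting the remaining from the first: starting from the result so far (81.10 mm²), the r=2 cylinder at (9, 4.5) misses the remaining region (no effect) — area = 81.10 mm². So its area = 81.10 mm². Layer 88 is larger (81.10 vs 50.89 mm²).

layer 88 (z = 8.8 mm)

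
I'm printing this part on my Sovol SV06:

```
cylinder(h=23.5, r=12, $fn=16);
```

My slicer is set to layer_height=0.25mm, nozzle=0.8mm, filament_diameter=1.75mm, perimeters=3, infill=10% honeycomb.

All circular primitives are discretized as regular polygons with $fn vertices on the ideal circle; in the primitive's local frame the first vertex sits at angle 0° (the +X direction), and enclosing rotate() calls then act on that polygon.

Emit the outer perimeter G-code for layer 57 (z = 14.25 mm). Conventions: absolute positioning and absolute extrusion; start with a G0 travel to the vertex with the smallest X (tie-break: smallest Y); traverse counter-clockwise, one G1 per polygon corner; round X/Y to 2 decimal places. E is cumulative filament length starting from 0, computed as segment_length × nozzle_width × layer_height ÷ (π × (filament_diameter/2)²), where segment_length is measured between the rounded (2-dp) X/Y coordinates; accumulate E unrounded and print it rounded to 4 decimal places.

G0 X-12.00 Y0.00 Z14.25
G1 X-11.09 Y-4.59 E0.3891
G1 X-8.49 Y-8.49 E0.7788
G1 X-4.59 Y-11.09 E1.1686
G1 X0.00 Y-12.00 E1.5577
G1 X4.59 Y-11.09 E1.9468
G1 X8.49 Y-8.49 E2.3365
G1 X11.09 Y-4.59 E2.7262
G1 X12.00 Y0.00 E3.1153
G1 X11.09 Y4.59 E3.5044
G1 X8.49 Y8.49 E3.8942
G1 X4.59 Y11.09 E4.2839
G1 X0.00 Y12.00 E4.6730
G1 X-4.59 Y11.09 E5.0621
G1 X-8.49 Y8.49 E5.4518
G1 X-11.09 Y4.59 E5.8416
G1 X-12.00 Y0.00 E6.2307

At z = 14.25 mm: the cylinder: section is a regular 16-gon, circumradius r=12. The outline is a single polygon with 16 vertices. Extrusion per mm of travel: 0.8 × 0.25 / (π × 0.875²) = 0.083150. Accumulating E over each segment gives final E = 6.2307.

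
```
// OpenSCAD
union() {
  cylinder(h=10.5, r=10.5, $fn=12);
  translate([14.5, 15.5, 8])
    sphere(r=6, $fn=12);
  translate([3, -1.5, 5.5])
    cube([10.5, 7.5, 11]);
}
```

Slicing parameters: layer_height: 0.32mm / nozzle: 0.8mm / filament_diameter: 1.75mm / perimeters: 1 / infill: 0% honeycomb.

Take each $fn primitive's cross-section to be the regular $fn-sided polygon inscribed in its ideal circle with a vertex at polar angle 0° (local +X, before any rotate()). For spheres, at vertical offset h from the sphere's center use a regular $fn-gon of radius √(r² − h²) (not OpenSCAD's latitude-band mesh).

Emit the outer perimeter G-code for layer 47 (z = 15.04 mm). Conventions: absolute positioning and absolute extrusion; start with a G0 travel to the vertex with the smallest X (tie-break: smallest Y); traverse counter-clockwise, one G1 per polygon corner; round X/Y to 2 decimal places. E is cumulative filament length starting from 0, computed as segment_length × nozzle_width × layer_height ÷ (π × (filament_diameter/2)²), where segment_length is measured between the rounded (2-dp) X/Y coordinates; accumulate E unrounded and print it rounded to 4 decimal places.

G0 X3.00 Y-1.50 Z15.04
G1 X13.50 Y-1.50 E1.1175
G1 X13.50 Y6.00 E1.9158
G1 X3.00 Y6.00 E3.0333
G1 X3.00 Y-1.50 E3.8316

At z = 15.04 mm: the cylinder is absent (z outside [0, 10.5]); the sphere at (14.5, 15.5) is absent (|z−center|=7.040 > r=6); the 10.5×7.5 cube at (3, -1.5) contributes its full rectangle; Combining (union): only the 10.5×7.5 cube at (3, -1.5) is present, so the union is just that shape — 1 connected region. The outline is a single polygon with 4 vertices. Extrusion per mm of travel: 0.8 × 0.32 / (π × 0.875²) = 0.106432. Accumulating E over each segment gives final E = 3.8316.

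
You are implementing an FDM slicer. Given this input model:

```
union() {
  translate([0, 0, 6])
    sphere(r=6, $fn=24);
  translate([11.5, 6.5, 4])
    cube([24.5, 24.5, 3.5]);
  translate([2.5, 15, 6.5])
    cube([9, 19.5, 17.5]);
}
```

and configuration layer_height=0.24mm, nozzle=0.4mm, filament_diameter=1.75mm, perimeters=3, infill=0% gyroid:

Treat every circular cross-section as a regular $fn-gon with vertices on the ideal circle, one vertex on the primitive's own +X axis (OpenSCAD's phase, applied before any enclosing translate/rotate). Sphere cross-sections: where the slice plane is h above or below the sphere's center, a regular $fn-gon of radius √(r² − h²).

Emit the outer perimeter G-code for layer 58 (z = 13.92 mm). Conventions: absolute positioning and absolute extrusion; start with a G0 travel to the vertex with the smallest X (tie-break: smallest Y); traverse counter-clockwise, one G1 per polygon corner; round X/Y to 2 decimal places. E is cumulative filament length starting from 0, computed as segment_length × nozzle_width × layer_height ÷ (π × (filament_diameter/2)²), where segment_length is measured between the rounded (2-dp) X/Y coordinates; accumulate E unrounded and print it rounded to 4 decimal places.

At z = 13.92 mm: the sphere is not intersected at this z (|z−center|=7.920 > r=6); the cube at (11.5, 6.5) is absent (z outside [4, 7.5]); the cube at (2.5, 15) is present — its section is the full 9×19.5 rectangle; Merging all regions: only the 9×19.5 cube at (2.5, 15) is present, so the union is just that shape — 1 connected region. The outline is a single polygon with 4 vertices. Extrusion per mm of travel: 0.4 × 0.24 / (π × 0.875²) = 0.039912. Accumulating E over each segment gives final E = 2.2750.

G0 X2.50 Y15.00 Z13.92
G1 X11.50 Y15.00 E0.3592
G1 X11.50 Y34.50 E1.1375
G1 X2.50 Y34.50 E1.4967
G1 X2.50 Y15.00 E2.2750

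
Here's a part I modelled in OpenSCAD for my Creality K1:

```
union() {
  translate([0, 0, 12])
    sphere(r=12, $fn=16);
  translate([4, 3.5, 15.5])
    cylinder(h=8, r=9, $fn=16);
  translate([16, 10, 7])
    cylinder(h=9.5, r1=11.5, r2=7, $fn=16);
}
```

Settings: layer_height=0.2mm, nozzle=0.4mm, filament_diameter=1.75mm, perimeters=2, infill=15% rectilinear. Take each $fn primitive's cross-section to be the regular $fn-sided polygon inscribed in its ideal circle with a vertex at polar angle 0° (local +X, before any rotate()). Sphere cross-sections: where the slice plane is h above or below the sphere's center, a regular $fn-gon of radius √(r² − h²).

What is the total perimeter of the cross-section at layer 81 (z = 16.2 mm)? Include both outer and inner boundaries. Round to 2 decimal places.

At z = 16.2 mm: the r=12 sphere contributes a regular 16-gon of circumradius √(12²−4.2²) = 11.241 (perimeter = 2·16·11.241·sin(180°/16) = 70.18 mm); the r=9 cylinder at (4, 3.5) contributes a regular 16-gon of circumradius 9 (perimeter = 2·16·9.000·sin(180°/16) = 56.19 mm); the cone at (16, 10) (r1=11.5→r2=7) has section circumradius 7.142 here — a regular 16-gon (perimeter = 2·16·7.142·sin(180°/16) = 44.59 mm); Combining (union): the regions partially overlap (shared area 215.52 mm²), so the edge portions inside another operand are dropped and the merged outline is re-measured after clipping — boundary = 102.15 mm. Overall, the cross-section is a single solid region. Total boundary length (outer) = 102.15 mm.

102.15 mm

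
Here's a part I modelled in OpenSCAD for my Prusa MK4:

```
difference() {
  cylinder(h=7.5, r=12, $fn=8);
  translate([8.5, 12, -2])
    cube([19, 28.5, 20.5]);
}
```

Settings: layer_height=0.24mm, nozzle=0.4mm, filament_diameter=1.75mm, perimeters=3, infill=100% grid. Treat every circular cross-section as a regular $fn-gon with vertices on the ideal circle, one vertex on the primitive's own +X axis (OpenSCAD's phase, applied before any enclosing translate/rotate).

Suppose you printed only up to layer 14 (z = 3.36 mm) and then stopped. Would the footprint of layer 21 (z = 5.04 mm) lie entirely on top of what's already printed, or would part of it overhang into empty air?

entirely on top

Compare the two slices. At z = 3.36: the r=12 cylinder gives a regular 8-gon of circumradius 12 (constant along its height) (area = (8/2)·12.000²·sin(360°/8) = 407.29 mm²); the cube at (8.5, 12) is present — its section is the full 19×28.5 rectangle (area 541.50 mm²); Taking the first minus the rest: starting from the r=12 cylinder (407.29 mm²), the 19×28.5 cube at (8.5, 12) misses the remaining region (no effect) — area = 407.29 mm². At z = 5.04: the r=12 cylinder gives a regular 8-gon of circumradius 12 (constant along its height) (area = (8/2)·12.000²·sin(360°/8) = 407.29 mm²); the 19×28.5 cube at (8.5, 12) contributes its full rectangle (area 541.50 mm²); After the difference (first − rest): starting from the r=12 cylinder (407.29 mm²), the 19×28.5 cube at (8.5, 12) misses the remaining region (no effect) — area = 407.29 mm². Checking containment: the cross-section at z = 5.04 is a subset of the cross-section at z = 3.36.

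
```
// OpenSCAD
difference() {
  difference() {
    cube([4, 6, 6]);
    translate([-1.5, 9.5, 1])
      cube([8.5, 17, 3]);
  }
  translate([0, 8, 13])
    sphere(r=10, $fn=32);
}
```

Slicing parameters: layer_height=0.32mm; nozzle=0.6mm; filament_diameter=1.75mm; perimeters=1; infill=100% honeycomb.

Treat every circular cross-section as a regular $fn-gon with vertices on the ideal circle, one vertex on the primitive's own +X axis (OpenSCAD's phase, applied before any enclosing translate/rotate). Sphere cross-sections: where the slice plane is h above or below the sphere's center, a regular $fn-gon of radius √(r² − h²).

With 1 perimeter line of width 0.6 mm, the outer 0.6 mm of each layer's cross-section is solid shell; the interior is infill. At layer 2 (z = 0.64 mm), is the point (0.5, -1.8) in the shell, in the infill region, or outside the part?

outside

At z = 0.64 mm: the cube (footprint 4×6) is included at this height; the cube at (-1.5, 9.5) is not intersected at this z (z outside [1, 4]); Subtracting the remaining from the first: none of the subtracted shapes is present at this height, so the 4×6 cube is unchanged — 1 connected region; the sphere at (0, 8) is not intersected at this z (|z−center|=12.360 > r=10); After the difference (first − rest): none of the subtracted shapes is present at this height, so the result so far is unchanged — 1 connected region. Overall, the cross-section is a single solid region. The nearest boundary edge runs (0.00, 0.00)→(4.00, 0.00); distance from the point to it = 1.80 mm. The point is not inside any of the regions above, so it lies outside the cross-section (1.80 mm from the nearest boundary).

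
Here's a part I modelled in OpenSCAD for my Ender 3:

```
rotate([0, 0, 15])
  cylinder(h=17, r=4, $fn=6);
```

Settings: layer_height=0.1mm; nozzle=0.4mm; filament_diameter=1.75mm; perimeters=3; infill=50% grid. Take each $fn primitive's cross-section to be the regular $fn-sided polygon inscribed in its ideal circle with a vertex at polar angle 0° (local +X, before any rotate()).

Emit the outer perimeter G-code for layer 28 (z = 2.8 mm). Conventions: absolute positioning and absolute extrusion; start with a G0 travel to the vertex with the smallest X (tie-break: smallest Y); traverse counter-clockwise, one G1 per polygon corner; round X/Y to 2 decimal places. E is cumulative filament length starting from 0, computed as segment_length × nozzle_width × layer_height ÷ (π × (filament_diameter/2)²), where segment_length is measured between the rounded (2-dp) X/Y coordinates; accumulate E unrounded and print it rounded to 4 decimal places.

G0 X-3.86 Y-1.04 Z2.80
G1 X-1.04 Y-3.86 E0.0663
G1 X2.83 Y-2.83 E0.1329
G1 X3.86 Y1.04 E0.1995
G1 X1.04 Y3.86 E0.2658
G1 X-2.83 Y2.83 E0.3324
G1 X-3.86 Y-1.04 E0.3990

At z = 2.8 mm: the cylinder: section is a regular 6-gon, circumradius r=4; (whole slice rotated 15° about Z — lengths, areas and connectivity unchanged). The outline is a single polygon with 6 vertices. Extrusion per mm of travel: 0.4 × 0.1 / (π × 0.875²) = 0.016630. Accumulating E over each segment gives final E = 0.3990.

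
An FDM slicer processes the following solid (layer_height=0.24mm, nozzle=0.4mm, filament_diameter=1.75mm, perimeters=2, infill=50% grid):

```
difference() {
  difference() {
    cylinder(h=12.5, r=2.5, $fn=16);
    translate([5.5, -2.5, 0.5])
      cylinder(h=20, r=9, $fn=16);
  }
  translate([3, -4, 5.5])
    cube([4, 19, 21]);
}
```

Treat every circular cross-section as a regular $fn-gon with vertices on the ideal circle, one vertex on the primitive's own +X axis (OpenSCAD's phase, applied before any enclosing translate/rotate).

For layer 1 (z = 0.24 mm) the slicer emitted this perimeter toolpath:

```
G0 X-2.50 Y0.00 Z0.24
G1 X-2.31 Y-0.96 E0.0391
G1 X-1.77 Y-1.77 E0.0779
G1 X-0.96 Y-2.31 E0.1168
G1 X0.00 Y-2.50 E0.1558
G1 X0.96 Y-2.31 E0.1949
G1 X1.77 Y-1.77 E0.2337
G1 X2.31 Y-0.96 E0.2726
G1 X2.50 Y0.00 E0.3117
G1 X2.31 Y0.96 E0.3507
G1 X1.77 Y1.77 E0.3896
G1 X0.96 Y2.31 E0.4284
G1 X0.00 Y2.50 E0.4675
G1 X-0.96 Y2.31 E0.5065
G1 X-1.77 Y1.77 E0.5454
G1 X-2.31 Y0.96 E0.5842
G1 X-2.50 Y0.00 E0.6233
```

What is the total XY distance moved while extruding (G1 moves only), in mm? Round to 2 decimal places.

15.62 mm

Sum the Euclidean lengths of each G1 segment: total = 15.62 mm.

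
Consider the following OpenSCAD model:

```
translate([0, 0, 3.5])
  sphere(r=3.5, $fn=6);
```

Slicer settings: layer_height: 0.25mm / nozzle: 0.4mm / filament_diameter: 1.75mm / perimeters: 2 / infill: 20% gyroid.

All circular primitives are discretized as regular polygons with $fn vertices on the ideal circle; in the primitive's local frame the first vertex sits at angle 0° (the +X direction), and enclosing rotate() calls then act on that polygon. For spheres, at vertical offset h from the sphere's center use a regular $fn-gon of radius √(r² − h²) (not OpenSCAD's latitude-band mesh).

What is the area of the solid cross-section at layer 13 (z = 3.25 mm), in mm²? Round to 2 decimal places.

31.66 mm²

At z = 3.25 mm: the r=3.5 sphere slices to a regular 6-gon of circumradius 3.491 (√(r²−h²) with h=0.25 from center) (area = (6/2)·3.491²·sin(360°/6) = 31.66 mm²). Overall, the cross-section is a single solid region. Net area = 31.66 mm².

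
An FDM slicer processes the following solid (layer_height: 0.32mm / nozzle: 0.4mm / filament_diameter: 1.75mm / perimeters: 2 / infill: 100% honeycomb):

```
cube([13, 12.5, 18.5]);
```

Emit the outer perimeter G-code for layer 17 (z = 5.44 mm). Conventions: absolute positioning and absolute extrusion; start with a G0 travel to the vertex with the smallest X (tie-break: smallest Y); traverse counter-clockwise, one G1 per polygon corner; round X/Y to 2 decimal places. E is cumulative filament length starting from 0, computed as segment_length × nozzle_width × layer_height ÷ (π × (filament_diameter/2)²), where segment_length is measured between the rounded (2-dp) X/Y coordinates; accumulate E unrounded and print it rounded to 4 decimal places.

At z = 5.44 mm: the cube is present — its section is the full 13×12.5 rectangle. The outline is a single polygon with 4 vertices. Extrusion per mm of travel: 0.4 × 0.32 / (π × 0.875²) = 0.053216. Accumulating E over each segment gives final E = 2.7140.

G0 X0.00 Y0.00 Z5.44
G1 X13.00 Y0.00 E0.6918
G1 X13.00 Y12.50 E1.3570
G1 X0.00 Y12.50 E2.0488
G1 X0.00 Y0.00 E2.7140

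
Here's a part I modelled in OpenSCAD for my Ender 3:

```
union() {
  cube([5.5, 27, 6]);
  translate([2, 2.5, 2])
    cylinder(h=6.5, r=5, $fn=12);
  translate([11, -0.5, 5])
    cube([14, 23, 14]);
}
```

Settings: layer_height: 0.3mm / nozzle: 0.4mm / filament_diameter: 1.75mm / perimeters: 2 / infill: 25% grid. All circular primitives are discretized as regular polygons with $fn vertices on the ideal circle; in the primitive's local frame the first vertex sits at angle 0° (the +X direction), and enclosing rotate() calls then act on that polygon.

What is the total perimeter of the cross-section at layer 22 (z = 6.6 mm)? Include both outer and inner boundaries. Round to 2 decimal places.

At z = 6.6 mm: the cube is not intersected at this z (z outside [0, 6]); the cylinder at (2, 2.5): section is a regular 12-gon, circumradius r=5 (perimeter = 2·12·5.000·sin(180°/12) = 31.06 mm); the 14×23 cube at (11, -0.5) contributes its full rectangle (perimeter 74.00 mm); Taking the union: the 2 present regions are separate (no shared area or edge), so areas and boundary lengths simply add and each stays a separate island — boundary = 105.06 mm. Overall, the cross-section has 2 separate islands. Total boundary length (outer) = 105.06 mm.

105.06 mm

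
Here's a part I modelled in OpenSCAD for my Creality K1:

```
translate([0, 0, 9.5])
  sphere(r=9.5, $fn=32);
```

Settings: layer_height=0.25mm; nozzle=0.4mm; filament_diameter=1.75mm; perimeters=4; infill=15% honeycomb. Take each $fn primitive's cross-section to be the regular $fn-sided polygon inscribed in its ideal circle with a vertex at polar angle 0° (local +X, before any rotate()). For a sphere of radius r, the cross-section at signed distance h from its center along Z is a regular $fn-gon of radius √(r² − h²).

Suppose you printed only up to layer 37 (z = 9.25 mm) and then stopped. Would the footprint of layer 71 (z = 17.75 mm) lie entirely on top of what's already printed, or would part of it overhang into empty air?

entirely on top

Compare the two slices. At z = 9.25: the r=9.5 sphere slices to a regular 32-gon of circumradius 9.497 (√(r²−h²) with h=0.25 from center) (area = (32/2)·9.497²·sin(360°/32) = 281.52 mm²). At z = 17.75: the sphere: section is a regular 32-gon, circumradius = √(r²−h²) = √(9.5²−8.25²) = 4.710 (area = (32/2)·4.710²·sin(360°/32) = 69.26 mm²). Checking containment: the cross-section at z = 17.75 is a subset of the cross-section at z = 9.25.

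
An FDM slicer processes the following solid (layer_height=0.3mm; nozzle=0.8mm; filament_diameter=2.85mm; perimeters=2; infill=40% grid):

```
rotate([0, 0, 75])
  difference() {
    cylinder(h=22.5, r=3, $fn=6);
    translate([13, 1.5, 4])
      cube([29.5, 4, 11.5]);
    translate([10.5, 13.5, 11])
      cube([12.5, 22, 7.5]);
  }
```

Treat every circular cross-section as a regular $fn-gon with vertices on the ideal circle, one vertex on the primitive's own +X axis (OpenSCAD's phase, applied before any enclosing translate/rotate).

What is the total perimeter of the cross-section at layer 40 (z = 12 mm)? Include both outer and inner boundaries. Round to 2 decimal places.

At z = 12 mm: the cylinder: section is a regular 6-gon, circumradius r=3 (perimeter = 2·6·3.000·sin(180°/6) = 18.00 mm); the cube at (13, 1.5) is present — its section is the full 29.5×4 rectangle (perimeter 67.00 mm); the cube at (10.5, 13.5) (footprint 12.5×22) is included at this height (perimeter 69.00 mm); After the difference (first − rest): starting from the r=3 cylinder, the 29.5×4 cube at (13, 1.5) misses the remaining region (no effect); the 12.5×22 cube at (10.5, 13.5) misses the remaining region (no effect) — boundary = 18.00 mm; (rotated 75° about Z; rotation is an isometry so areas/perimeters/island counts are preserved). Overall, the cross-section is a single solid region. Total boundary length (outer) = 18.00 mm.

18.00 mm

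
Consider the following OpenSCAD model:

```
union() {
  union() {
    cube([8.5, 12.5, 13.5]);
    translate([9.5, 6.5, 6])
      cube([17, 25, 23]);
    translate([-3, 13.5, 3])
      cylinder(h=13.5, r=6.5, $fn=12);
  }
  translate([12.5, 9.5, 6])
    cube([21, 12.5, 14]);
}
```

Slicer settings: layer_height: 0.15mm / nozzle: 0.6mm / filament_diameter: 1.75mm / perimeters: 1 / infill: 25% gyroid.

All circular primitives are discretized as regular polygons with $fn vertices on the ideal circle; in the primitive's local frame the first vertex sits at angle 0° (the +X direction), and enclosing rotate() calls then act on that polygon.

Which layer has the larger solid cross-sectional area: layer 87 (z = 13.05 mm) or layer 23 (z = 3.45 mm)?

Layer 87 (z = 13.05): the cube is present — its section is the full 8.5×12.5 rectangle (area 106.25 mm²); the 17×25 cube at (9.5, 6.5) contributes its full rectangle (area 425.00 mm²); the cylinder at (-3, 13.5): section is a regular 12-gon, circumradius r=6.5 (area = (12/2)·6.500²·sin(360°/12) = 126.75 mm²); Merging all regions: the regions partially overlap — summed areas 658.00 mm² minus the doubly-counted overlap 10.03 mm² gives 647.97 mm² — area = 647.97 mm²; the 21×12.5 cube at (12.5, 9.5) contributes its full rectangle (area 262.50 mm²); Combining (union): the regions partially overlap — summed areas 910.47 mm² minus the doubly-counted overlap 175.00 mm² gives 735.47 mm² — area = 735.47 mm². So its area = 735.47 mm². Layer 23 (z = 3.45): the 8.5×12.5 cube contributes its full rectangle (area 106.25 mm²); the cube at (9.5, 6.5) is absent (z outside [6, 29]); the r=6.5 cylinder at (-3, 13.5) contributes a regular 12-gon of circumradius 6.5 (area = (12/2)·6.500²·sin(360°/12) = 126.75 mm²); Merging all regions: the regions partially overlap — summed areas 233.00 mm² minus the doubly-counted overlap 10.03 mm² gives 222.97 mm² — area = 222.97 mm²; the cube at (12.5, 9.5) is not intersected at this z (z outside [6, 20]); Combining (union): only that combined region is present, so the union is just that shape — area = 222.97 mm². So its area = 222.97 mm². Layer 87 is larger (735.47 vs 222.97 mm²).

layer 87 (z = 13.05 mm)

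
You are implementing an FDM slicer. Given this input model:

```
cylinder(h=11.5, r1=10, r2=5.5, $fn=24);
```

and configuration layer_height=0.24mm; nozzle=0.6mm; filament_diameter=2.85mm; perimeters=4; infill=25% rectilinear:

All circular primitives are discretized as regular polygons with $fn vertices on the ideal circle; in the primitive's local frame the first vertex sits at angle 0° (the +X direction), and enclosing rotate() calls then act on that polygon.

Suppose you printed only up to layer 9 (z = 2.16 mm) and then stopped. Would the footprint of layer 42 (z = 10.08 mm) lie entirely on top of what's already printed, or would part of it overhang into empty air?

Compare the two slices. At z = 2.16: the cone (r1=10→r2=5.5) has section circumradius 9.155 here — a regular 24-gon (area = (24/2)·9.155²·sin(360°/24) = 260.30 mm²). At z = 10.08: the cone contributes a regular 24-gon of circumradius 6.056 (interpolated between r1=10 and r2=5.5 at t=0.877) (area = (24/2)·6.056²·sin(360°/24) = 113.89 mm²). Checking containment: the cross-section at z = 10.08 is a subset of the cross-section at z = 2.16.

entirely on top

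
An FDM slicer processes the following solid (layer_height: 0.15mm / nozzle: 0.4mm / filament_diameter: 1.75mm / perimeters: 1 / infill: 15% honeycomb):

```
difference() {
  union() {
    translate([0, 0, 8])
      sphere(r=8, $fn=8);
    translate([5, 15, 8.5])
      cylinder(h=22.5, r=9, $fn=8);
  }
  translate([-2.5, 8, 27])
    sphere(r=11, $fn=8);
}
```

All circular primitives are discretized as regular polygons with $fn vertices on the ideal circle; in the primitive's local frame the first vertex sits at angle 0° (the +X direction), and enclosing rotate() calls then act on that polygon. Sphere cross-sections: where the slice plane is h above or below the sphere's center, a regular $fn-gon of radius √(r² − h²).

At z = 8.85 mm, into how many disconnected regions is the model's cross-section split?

2

At z = 8.85 mm: the r=8 sphere contributes a regular 8-gon of circumradius √(8²−0.85²) = 7.955; the r=9 cylinder at (5, 15) contributes a regular 8-gon of circumradius 9; Combining (union): the 2 present regions are separate (no shared area or edge), so areas and boundary lengths simply add and each stays a separate island — 2 connected regions; the sphere at (-2.5, 8) is absent (|z−center|=18.150 > r=11); Subtracting the remaining from the first: none of the subtracted shapes is present at this height, so that combined region is unchanged — 2 connected regions. The result has 2 disconnected regions.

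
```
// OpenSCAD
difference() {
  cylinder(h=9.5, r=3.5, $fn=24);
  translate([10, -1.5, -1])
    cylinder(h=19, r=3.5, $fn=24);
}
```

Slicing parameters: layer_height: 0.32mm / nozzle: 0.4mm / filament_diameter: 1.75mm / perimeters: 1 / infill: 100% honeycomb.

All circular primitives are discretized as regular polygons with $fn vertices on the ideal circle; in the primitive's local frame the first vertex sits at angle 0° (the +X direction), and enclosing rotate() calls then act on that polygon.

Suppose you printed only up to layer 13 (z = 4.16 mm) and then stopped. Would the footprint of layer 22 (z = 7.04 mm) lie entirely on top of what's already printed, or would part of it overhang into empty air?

Compare the two slices. At z = 4.16: the r=3.5 cylinder contributes a regular 24-gon of circumradius 3.5 (area = (24/2)·3.500²·sin(360°/24) = 38.05 mm²); the r=3.5 cylinder at (10, -1.5) contributes a regular 24-gon of circumradius 3.5 (area = (24/2)·3.500²·sin(360°/24) = 38.05 mm²); Subtracting the remaining from the first: starting from the r=3.5 cylinder (38.05 mm²), the r=3.5 cylinder at (10, -1.5) misses the remaining region (no effect) — area = 38.05 mm². At z = 7.04: the r=3.5 cylinder gives a regular 24-gon of circumradius 3.5 (constant along its height) (area = (24/2)·3.500²·sin(360°/24) = 38.05 mm²); the cylinder at (10, -1.5): section is a regular 24-gon, circumradius r=3.5 (area = (24/2)·3.500²·sin(360°/24) = 38.05 mm²); Taking the first minus the rest: starting from the r=3.5 cylinder (38.05 mm²), the r=3.5 cylinder at (10, -1.5) misses the remaining region (no effect) — area = 38.05 mm². Checking containment: the cross-section at z = 7.04 is a subset of the cross-section at z = 4.16.

entirely on top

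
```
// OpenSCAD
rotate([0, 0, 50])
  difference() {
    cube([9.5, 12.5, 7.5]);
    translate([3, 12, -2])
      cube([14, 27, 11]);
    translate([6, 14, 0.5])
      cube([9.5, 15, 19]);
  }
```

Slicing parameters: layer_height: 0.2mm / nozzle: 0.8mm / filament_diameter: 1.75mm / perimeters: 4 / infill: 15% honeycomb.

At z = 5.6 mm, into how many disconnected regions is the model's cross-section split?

At z = 5.6 mm: the cube (footprint 9.5×12.5) is included at this height; the cube at (3, 12) is present — its section is the full 14×27 rectangle; the 9.5×15 cube at (6, 14) contributes its full rectangle; Subtracting the remaining from the first: starting from the 9.5×12.5 cube, the 14×27 cube at (3, 12) partially overlaps it — only the 3.25 mm² overlap (of its 378.00 mm²) is removed, clipping the outline; the 9.5×15 cube at (6, 14) misses the remaining region (no effect) — 1 connected region; (whole slice rotated 50° about Z — lengths, areas and connectivity unchanged). The result has 1 disconnected region.

1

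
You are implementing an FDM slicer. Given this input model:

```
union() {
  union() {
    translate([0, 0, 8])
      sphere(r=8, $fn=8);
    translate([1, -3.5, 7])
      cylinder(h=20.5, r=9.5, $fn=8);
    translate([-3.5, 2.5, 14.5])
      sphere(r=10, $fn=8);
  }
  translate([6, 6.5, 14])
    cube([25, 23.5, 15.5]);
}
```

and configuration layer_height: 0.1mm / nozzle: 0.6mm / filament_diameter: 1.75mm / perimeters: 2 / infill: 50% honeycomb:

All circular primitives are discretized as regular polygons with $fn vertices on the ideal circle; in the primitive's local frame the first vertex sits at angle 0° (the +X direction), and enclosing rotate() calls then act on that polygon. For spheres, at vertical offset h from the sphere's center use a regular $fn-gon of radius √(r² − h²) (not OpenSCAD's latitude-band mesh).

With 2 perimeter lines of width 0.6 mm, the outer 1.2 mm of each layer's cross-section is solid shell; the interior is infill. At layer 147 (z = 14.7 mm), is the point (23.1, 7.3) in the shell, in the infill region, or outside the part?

At z = 14.7 mm: the r=8 sphere slices to a regular 8-gon of circumradius 4.371 (√(r²−h²) with h=6.7 from center); the cylinder at (1, -3.5): section is a regular 8-gon, circumradius r=9.5; the sphere at (-3.5, 2.5): section is a regular 8-gon, circumradius = √(r²−h²) = √(10²−0.2²) = 9.998; Merging all regions: the regions partially overlap (shared area 188.04 mm²), so overlapping operands fuse into one piece — 1 connected region; the cube at (6, 6.5) (footprint 25×23.5) is included at this height; Taking the union: the 2 present regions are separate (no shared area or edge), so areas and boundary lengths simply add and each stays a separate island — 2 connected regions. Overall, the cross-section has 2 separate islands. The nearest boundary edge runs (31.00, 6.50)→(6.00, 6.50); distance from the point to it = 0.80 mm. (Shell/infill is judged within the island containing the point — the largest one.) The point is inside the cross-section, 0.80 mm from the nearest boundary — within the 1.2 mm shell band (2 × 0.6).

shell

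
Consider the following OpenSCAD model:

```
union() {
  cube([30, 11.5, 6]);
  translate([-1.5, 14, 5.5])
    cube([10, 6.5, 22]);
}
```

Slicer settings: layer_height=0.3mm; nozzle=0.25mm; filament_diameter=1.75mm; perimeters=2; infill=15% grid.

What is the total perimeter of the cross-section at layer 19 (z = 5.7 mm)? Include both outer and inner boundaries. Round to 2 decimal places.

At z = 5.7 mm: the 30×11.5 cube contributes its full rectangle (perimeter 83.00 mm); the cube at (-1.5, 14) is present — its section is the full 10×6.5 rectangle (perimeter 33.00 mm); Merging all regions: the 2 present regions are separate (no shared area or edge), so areas and boundary lengths simply add and each stays a separate island — boundary = 116.00 mm. Overall, the cross-section has 2 separate islands. Total boundary length (outer) = 116.00 mm.

116.00 mm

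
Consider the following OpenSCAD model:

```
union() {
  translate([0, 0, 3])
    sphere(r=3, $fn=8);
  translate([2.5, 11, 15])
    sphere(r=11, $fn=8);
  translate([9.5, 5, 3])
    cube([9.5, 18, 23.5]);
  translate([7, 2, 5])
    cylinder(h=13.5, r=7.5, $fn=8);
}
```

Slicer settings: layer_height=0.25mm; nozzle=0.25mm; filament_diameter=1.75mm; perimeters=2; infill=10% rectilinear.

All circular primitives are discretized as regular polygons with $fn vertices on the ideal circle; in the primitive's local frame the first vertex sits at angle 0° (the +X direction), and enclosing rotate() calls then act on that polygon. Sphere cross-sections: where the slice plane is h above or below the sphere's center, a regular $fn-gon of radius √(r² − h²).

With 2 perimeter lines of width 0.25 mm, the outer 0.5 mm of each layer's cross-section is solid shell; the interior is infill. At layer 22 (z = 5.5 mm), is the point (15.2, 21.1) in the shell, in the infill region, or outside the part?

infill

At z = 5.5 mm: the r=3 sphere contributes a regular 8-gon of circumradius √(3²−2.5²) = 1.658; the sphere at (2.5, 11): section is a regular 8-gon, circumradius = √(r²−h²) = √(11²−9.5²) = 5.545; the cube at (9.5, 5) (footprint 9.5×18) is included at this height; the r=7.5 cylinder at (7, 2) gives a regular 8-gon of circumradius 7.5 (constant along its height); Taking the union: the regions partially overlap (shared area 23.70 mm²), so overlapping operands fuse into one piece — 1 connected region. Overall, the cross-section is a single solid region. The nearest boundary edge runs (9.50, 23.00)→(19.00, 23.00); distance from the point to it = 1.90 mm. The point is inside the cross-section and 1.90 mm from the nearest boundary — more than the 0.5 mm shell width (2 × 0.25), so it's in the infill interior.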